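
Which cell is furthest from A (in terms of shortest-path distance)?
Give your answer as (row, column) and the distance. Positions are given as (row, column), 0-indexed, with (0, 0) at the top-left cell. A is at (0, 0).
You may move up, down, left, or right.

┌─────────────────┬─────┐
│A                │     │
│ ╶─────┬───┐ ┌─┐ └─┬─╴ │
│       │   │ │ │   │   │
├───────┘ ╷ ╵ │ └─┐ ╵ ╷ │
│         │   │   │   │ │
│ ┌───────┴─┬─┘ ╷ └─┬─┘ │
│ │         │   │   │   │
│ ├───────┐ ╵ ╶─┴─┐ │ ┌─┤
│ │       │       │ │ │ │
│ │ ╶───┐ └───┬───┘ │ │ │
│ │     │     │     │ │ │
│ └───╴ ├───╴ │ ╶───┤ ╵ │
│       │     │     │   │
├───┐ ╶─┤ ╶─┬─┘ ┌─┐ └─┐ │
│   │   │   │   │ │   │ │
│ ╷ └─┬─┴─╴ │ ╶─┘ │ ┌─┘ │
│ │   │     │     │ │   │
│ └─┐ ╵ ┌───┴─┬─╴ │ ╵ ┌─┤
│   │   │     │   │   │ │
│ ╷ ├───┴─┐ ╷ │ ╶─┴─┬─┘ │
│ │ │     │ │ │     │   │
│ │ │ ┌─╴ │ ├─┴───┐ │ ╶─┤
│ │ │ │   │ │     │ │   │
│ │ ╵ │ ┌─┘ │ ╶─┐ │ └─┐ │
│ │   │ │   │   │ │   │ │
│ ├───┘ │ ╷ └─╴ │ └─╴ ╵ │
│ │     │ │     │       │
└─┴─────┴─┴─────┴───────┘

Computing BFS distances from A to all cells:
Furthest cell: (13, 1)
Distance: 64 steps

Path from A to the furthest cell:

┌─────────────────┬─────┐
│A → → → → → ↓    │     │
│ ╶─────┬───┐ ┌─┐ └─┬─╴ │
│       │↓ ↰│↓│ │   │   │
├───────┘ ╷ ╵ │ └─┐ ╵ ╷ │
│↓ ← ← ← ↲│↑ ↲│   │   │ │
│ ┌───────┴─┬─┘ ╷ └─┬─┘ │
│↓│         │   │   │   │
│ ├───────┐ ╵ ╶─┴─┐ │ ┌─┤
│↓│↱ → → ↓│       │ │ │ │
│ │ ╶───┐ └───┬───┘ │ │ │
│↓│↑ ← ↰│↳ → ↓│     │ │ │
│ └───╴ ├───╴ │ ╶───┤ ╵ │
│↳ → → ↑│↓ ← ↲│     │   │
├───┐ ╶─┤ ╶─┬─┘ ┌─┐ └─┐ │
│↓ ↰│   │↳ ↓│   │ │   │ │
│ ╷ └─┬─┴─╴ │ ╶─┘ │ ┌─┘ │
│↓│↑ ↰│↓ ← ↲│     │ │   │
│ └─┐ ╵ ┌───┴─┬─╴ │ ╵ ┌─┤
│↳ ↓│↑ ↲│     │   │   │ │
│ ╷ ├───┴─┐ ╷ │ ╶─┴─┬─┘ │
│ │↓│↱ → ↓│ │ │     │   │
│ │ │ ┌─╴ │ ├─┴───┐ │ ╶─┤
│ │↓│↑│↓ ↲│ │     │ │   │
│ │ ╵ │ ┌─┘ │ ╶─┐ │ └─┐ │
│ │↳ ↑│↓│   │   │ │   │ │
│ ├───┘ │ ╷ └─╴ │ └─╴ ╵ │
│ │B ← ↲│ │     │       │
└─┴─────┴─┴─────┴───────┘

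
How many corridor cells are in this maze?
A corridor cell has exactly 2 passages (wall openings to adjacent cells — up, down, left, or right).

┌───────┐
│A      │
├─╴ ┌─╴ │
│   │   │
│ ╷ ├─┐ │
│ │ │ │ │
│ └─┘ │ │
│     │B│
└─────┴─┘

Counting cells with exactly 2 passages:
Total corridor cells: 8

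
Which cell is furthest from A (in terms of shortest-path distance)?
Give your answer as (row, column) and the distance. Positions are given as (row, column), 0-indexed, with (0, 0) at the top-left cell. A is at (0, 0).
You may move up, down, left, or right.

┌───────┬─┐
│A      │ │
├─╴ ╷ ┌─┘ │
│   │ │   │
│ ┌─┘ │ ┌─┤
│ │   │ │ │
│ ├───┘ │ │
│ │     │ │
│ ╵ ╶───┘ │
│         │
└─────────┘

Computing BFS distances from A to all cells:
Furthest cell: (0, 4)
Distance: 14 steps

Path from A to the furthest cell:

┌───────┬─┐
│A ↓    │B│
├─╴ ╷ ┌─┘ │
│↓ ↲│ │↱ ↑│
│ ┌─┘ │ ┌─┤
│↓│   │↑│ │
│ ├───┘ │ │
│↓│↱ → ↑│ │
│ ╵ ╶───┘ │
│↳ ↑      │
└─────────┘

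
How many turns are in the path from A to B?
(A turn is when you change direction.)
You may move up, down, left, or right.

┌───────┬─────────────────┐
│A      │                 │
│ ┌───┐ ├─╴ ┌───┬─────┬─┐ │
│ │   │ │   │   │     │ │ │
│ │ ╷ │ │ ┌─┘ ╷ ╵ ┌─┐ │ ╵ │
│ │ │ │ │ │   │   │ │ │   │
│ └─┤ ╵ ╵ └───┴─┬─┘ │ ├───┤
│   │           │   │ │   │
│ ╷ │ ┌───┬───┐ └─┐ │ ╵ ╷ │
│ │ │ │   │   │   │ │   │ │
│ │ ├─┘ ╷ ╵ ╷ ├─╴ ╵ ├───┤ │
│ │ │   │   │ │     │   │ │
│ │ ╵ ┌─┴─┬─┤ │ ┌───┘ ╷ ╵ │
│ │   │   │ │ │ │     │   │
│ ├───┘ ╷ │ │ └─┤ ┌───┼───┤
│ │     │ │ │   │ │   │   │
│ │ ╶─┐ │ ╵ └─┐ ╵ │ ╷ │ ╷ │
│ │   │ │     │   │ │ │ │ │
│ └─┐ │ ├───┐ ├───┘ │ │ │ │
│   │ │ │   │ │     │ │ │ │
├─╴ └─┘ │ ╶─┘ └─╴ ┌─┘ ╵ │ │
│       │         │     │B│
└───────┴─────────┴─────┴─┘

Directions: down, down, down, down, down, down, down, down, down, right, down, right, right, up, up, up, up, right, down, down, right, right, down, down, right, right, up, right, up, up, right, down, down, down, right, up, up, up, right, down, down, down
Number of turns: 18

Solution:

┌───────┬─────────────────┐
│A      │                 │
│ ┌───┐ ├─╴ ┌───┬─────┬─┐ │
│↓│   │ │   │   │     │ │ │
│ │ ╷ │ │ ┌─┘ ╷ ╵ ┌─┐ │ ╵ │
│↓│ │ │ │ │   │   │ │ │   │
│ └─┤ ╵ ╵ └───┴─┬─┘ │ ├───┤
│↓  │           │   │ │   │
│ ╷ │ ┌───┬───┐ └─┐ │ ╵ ╷ │
│↓│ │ │   │   │   │ │   │ │
│ │ ├─┘ ╷ ╵ ╷ ├─╴ ╵ ├───┤ │
│↓│ │   │   │ │     │   │ │
│ │ ╵ ┌─┴─┬─┤ │ ┌───┘ ╷ ╵ │
│↓│   │↱ ↓│ │ │ │     │   │
│ ├───┘ ╷ │ │ └─┤ ┌───┼───┤
│↓│    ↑│↓│ │   │ │↱ ↓│↱ ↓│
│ │ ╶─┐ │ ╵ └─┐ ╵ │ ╷ │ ╷ │
│↓│   │↑│↳ → ↓│   │↑│↓│↑│↓│
│ └─┐ │ ├───┐ ├───┘ │ │ │ │
│↳ ↓│ │↑│   │↓│  ↱ ↑│↓│↑│↓│
├─╴ └─┘ │ ╶─┘ └─╴ ┌─┘ ╵ │ │
│  ↳ → ↑│    ↳ → ↑│  ↳ ↑│B│
└───────┴─────────┴─────┴─┘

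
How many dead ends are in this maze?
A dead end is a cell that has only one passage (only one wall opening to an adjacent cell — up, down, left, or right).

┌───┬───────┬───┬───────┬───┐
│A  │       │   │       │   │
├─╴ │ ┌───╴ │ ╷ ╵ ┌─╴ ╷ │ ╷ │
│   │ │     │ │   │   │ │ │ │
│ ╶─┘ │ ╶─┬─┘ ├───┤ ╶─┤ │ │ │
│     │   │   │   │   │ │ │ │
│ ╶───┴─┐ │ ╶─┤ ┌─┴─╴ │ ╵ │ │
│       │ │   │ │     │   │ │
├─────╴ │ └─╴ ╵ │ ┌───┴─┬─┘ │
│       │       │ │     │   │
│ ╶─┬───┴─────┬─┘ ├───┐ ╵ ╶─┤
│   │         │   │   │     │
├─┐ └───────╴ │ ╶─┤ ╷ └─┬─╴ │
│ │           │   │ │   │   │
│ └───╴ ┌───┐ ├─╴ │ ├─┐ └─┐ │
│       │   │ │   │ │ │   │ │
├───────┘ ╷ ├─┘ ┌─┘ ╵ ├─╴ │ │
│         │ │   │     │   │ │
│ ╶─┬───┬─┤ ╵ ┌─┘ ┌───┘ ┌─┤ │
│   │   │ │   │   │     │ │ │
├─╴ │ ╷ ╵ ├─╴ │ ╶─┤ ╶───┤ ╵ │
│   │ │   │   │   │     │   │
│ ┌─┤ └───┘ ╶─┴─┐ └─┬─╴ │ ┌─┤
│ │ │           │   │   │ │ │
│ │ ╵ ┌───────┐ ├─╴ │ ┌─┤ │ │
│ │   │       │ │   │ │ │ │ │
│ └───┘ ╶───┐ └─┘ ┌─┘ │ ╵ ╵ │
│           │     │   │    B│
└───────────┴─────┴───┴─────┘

Checking each cell for number of passages:

Dead ends found at positions:
  (0, 0)
  (2, 8)
  (4, 9)
  (5, 2)
  (6, 0)
  (6, 12)
  (7, 6)
  (7, 10)
  (9, 4)
  (9, 12)
  (11, 1)
  (11, 13)
  (12, 7)
  (12, 11)
  (13, 5)
  (13, 9)
Total dead ends: 16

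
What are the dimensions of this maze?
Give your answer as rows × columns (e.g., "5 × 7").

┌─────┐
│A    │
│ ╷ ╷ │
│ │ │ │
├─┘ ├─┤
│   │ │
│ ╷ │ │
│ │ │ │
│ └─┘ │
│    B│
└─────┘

Counting the maze dimensions:
Rows (vertical): 5
Columns (horizontal): 3
Dimensions: 5 × 3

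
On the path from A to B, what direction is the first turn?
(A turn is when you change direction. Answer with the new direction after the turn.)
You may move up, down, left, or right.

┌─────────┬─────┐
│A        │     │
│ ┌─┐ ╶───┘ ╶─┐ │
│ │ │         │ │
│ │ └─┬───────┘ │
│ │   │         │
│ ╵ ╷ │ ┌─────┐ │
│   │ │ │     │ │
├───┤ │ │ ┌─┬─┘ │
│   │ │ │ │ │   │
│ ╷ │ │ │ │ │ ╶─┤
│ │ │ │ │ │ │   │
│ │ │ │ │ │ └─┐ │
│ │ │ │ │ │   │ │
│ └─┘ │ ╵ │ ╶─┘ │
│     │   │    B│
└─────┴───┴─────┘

Directions: right, right, down, right, right, right, up, right, right, down, down, down, down, left, down, right, down, down
First turn direction: down

Solution:

┌─────────┬─────┐
│A → ↓    │↱ → ↓│
│ ┌─┐ ╶───┘ ╶─┐ │
│ │ │↳ → → ↑  │↓│
│ │ └─┬───────┘ │
│ │   │        ↓│
│ ╵ ╷ │ ┌─────┐ │
│   │ │ │     │↓│
├───┤ │ │ ┌─┬─┘ │
│   │ │ │ │ │↓ ↲│
│ ╷ │ │ │ │ │ ╶─┤
│ │ │ │ │ │ │↳ ↓│
│ │ │ │ │ │ └─┐ │
│ │ │ │ │ │   │↓│
│ └─┘ │ ╵ │ ╶─┘ │
│     │   │    B│
└─────┴───┴─────┘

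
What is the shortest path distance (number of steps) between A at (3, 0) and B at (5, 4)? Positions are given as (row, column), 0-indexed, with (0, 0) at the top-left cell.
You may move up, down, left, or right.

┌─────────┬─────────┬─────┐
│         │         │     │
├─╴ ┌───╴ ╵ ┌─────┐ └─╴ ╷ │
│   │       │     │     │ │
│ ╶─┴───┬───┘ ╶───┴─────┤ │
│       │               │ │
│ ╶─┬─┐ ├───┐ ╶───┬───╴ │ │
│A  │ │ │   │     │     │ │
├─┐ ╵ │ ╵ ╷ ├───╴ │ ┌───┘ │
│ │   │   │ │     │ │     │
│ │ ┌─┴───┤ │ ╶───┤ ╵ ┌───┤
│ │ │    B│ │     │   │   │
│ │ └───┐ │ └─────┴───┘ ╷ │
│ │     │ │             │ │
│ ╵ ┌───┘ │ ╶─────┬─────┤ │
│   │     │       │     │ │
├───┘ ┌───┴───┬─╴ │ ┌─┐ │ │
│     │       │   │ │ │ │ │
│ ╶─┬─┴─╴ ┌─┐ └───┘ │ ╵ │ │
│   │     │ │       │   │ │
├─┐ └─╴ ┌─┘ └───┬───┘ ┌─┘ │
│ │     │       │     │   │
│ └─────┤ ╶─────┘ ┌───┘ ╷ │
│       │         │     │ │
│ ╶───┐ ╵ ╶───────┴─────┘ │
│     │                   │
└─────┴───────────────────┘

Finding path from (3, 0) to (5, 4):
Path: (3,0) → (2,0) → (2,1) → (2,2) → (2,3) → (3,3) → (4,3) → (4,4) → (3,4) → (3,5) → (4,5) → (5,5) → (6,5) → (6,6) → (6,7) → (6,8) → (6,9) → (6,10) → (6,11) → (5,11) → (5,12) → (6,12) → (7,12) → (8,12) → (9,12) → (10,12) → (11,12) → (12,12) → (12,11) → (12,10) → (12,9) → (12,8) → (12,7) → (12,6) → (12,5) → (12,4) → (11,4) → (11,5) → (11,6) → (11,7) → (11,8) → (10,8) → (10,9) → (10,10) → (9,10) → (9,11) → (8,11) → (7,11) → (7,10) → (7,9) → (8,9) → (9,9) → (9,8) → (9,7) → (9,6) → (8,6) → (8,5) → (8,4) → (9,4) → (9,3) → (10,3) → (10,2) → (10,1) → (9,1) → (9,0) → (8,0) → (8,1) → (8,2) → (7,2) → (7,3) → (7,4) → (6,4) → (5,4)
Distance: 72 steps

Solution:

┌─────────┬─────────┬─────┐
│         │         │     │
├─╴ ┌───╴ ╵ ┌─────┐ └─╴ ╷ │
│   │       │     │     │ │
│ ╶─┴───┬───┘ ╶───┴─────┤ │
│↱ → → ↓│               │ │
│ ╶─┬─┐ ├───┐ ╶───┬───╴ │ │
│A  │ │↓│↱ ↓│     │     │ │
├─┐ ╵ │ ╵ ╷ ├───╴ │ ┌───┘ │
│ │   │↳ ↑│↓│     │ │     │
│ │ ┌─┴───┤ │ ╶───┤ ╵ ┌───┤
│ │ │    B│↓│     │   │↱ ↓│
│ │ └───┐ │ └─────┴───┘ ╷ │
│ │     │↑│↳ → → → → → ↑│↓│
│ ╵ ┌───┘ │ ╶─────┬─────┤ │
│   │↱ → ↑│       │↓ ← ↰│↓│
├───┘ ┌───┴───┬─╴ │ ┌─┐ │ │
│↱ → ↑│  ↓ ← ↰│   │↓│ │↑│↓│
│ ╶─┬─┴─╴ ┌─┐ └───┘ │ ╵ │ │
│↑ ↰│  ↓ ↲│ │↑ ← ← ↲│↱ ↑│↓│
├─┐ └─╴ ┌─┘ └───┬───┘ ┌─┘ │
│ │↑ ← ↲│       │↱ → ↑│  ↓│
│ └─────┤ ╶─────┘ ┌───┘ ╷ │
│       │↱ → → → ↑│     │↓│
│ ╶───┐ ╵ ╶───────┴─────┘ │
│     │  ↑ ← ← ← ← ← ← ← ↲│
└─────┴───────────────────┘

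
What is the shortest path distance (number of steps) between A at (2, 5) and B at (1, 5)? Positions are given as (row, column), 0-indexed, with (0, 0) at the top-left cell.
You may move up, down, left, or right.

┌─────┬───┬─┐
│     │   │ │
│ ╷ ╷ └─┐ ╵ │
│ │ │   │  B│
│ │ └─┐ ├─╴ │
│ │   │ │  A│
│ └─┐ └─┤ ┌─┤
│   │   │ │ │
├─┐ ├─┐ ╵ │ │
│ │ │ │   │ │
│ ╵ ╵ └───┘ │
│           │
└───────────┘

Finding path from (2, 5) to (1, 5):
Path: (2,5) → (1,5)
Distance: 1 steps

Solution:

┌─────┬───┬─┐
│     │   │ │
│ ╷ ╷ └─┐ ╵ │
│ │ │   │  B│
│ │ └─┐ ├─╴ │
│ │   │ │  A│
│ └─┐ └─┤ ┌─┤
│   │   │ │ │
├─┐ ├─┐ ╵ │ │
│ │ │ │   │ │
│ ╵ ╵ └───┘ │
│           │
└───────────┘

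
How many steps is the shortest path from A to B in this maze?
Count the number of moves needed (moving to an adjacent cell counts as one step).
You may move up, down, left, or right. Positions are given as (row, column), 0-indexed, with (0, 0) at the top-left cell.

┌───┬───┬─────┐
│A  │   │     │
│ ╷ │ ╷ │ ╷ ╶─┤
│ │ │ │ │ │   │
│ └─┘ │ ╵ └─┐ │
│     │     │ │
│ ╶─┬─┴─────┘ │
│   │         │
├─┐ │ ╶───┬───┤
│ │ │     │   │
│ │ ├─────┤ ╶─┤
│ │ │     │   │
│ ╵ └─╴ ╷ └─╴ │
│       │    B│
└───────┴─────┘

Using BFS to find shortest path:
Start: (0, 0), End: (6, 6)
Path found:
(0,0) → (1,0) → (2,0) → (3,0) → (3,1) → (4,1) → (5,1) → (6,1) → (6,2) → (6,3) → (5,3) → (5,4) → (6,4) → (6,5) → (6,6)
Number of steps: 14

Solution:

┌───┬───┬─────┐
│A  │   │     │
│ ╷ │ ╷ │ ╷ ╶─┤
│↓│ │ │ │ │   │
│ └─┘ │ ╵ └─┐ │
│↓    │     │ │
│ ╶─┬─┴─────┘ │
│↳ ↓│         │
├─┐ │ ╶───┬───┤
│ │↓│     │   │
│ │ ├─────┤ ╶─┤
│ │↓│  ↱ ↓│   │
│ ╵ └─╴ ╷ └─╴ │
│  ↳ → ↑│↳ → B│
└───────┴─────┘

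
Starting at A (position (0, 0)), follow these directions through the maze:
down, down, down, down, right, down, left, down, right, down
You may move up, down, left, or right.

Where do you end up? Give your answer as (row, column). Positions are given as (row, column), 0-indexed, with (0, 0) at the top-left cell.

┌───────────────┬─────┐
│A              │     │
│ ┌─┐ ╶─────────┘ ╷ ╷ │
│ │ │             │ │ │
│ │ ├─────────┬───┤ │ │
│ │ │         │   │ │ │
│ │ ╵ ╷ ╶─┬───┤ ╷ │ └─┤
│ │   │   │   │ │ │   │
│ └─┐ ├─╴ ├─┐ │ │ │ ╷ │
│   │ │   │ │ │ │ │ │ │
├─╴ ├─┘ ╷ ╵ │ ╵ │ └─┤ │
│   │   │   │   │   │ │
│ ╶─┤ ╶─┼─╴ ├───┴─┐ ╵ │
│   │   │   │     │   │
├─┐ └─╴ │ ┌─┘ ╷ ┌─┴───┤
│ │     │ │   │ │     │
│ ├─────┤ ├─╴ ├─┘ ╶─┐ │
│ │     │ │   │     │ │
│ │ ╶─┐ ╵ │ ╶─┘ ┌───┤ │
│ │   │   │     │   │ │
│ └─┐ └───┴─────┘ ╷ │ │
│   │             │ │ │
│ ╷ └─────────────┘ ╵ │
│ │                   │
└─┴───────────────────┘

Following directions step by step:
Start: (0, 0)
  down: (0, 0) → (1, 0)
  down: (1, 0) → (2, 0)
  down: (2, 0) → (3, 0)
  down: (3, 0) → (4, 0)
  right: (4, 0) → (4, 1)
  down: (4, 1) → (5, 1)
  left: (5, 1) → (5, 0)
  down: (5, 0) → (6, 0)
  right: (6, 0) → (6, 1)
  down: (6, 1) → (7, 1)
Final position: (7, 1)

Path taken:

┌───────────────┬─────┐
│A              │     │
│ ┌─┐ ╶─────────┘ ╷ ╷ │
│↓│ │             │ │ │
│ │ ├─────────┬───┤ │ │
│↓│ │         │   │ │ │
│ │ ╵ ╷ ╶─┬───┤ ╷ │ └─┤
│↓│   │   │   │ │ │   │
│ └─┐ ├─╴ ├─┐ │ │ │ ╷ │
│↳ ↓│ │   │ │ │ │ │ │ │
├─╴ ├─┘ ╷ ╵ │ ╵ │ └─┤ │
│↓ ↲│   │   │   │   │ │
│ ╶─┤ ╶─┼─╴ ├───┴─┐ ╵ │
│↳ ↓│   │   │     │   │
├─┐ └─╴ │ ┌─┘ ╷ ┌─┴───┤
│ │B    │ │   │ │     │
│ ├─────┤ ├─╴ ├─┘ ╶─┐ │
│ │     │ │   │     │ │
│ │ ╶─┐ ╵ │ ╶─┘ ┌───┤ │
│ │   │   │     │   │ │
│ └─┐ └───┴─────┘ ╷ │ │
│   │             │ │ │
│ ╷ └─────────────┘ ╵ │
│ │                   │
└─┴───────────────────┘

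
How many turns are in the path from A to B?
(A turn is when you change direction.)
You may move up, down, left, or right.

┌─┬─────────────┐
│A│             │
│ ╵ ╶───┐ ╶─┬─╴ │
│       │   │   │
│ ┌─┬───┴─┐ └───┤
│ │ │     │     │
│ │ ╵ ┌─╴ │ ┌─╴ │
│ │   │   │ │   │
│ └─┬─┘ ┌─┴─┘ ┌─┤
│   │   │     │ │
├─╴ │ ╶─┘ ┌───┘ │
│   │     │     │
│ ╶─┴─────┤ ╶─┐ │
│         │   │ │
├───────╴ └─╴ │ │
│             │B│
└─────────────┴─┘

Directions: down, down, down, down, right, down, left, down, right, right, right, right, down, right, right, up, left, up, right, right, down, down
Number of turns: 12

Solution:

┌─┬─────────────┐
│A│             │
│ ╵ ╶───┐ ╶─┬─╴ │
│↓      │   │   │
│ ┌─┬───┴─┐ └───┤
│↓│ │     │     │
│ │ ╵ ┌─╴ │ ┌─╴ │
│↓│   │   │ │   │
│ └─┬─┘ ┌─┴─┘ ┌─┤
│↳ ↓│   │     │ │
├─╴ │ ╶─┘ ┌───┘ │
│↓ ↲│     │↱ → ↓│
│ ╶─┴─────┤ ╶─┐ │
│↳ → → → ↓│↑ ↰│↓│
├───────╴ └─╴ │ │
│        ↳ → ↑│B│
└─────────────┴─┘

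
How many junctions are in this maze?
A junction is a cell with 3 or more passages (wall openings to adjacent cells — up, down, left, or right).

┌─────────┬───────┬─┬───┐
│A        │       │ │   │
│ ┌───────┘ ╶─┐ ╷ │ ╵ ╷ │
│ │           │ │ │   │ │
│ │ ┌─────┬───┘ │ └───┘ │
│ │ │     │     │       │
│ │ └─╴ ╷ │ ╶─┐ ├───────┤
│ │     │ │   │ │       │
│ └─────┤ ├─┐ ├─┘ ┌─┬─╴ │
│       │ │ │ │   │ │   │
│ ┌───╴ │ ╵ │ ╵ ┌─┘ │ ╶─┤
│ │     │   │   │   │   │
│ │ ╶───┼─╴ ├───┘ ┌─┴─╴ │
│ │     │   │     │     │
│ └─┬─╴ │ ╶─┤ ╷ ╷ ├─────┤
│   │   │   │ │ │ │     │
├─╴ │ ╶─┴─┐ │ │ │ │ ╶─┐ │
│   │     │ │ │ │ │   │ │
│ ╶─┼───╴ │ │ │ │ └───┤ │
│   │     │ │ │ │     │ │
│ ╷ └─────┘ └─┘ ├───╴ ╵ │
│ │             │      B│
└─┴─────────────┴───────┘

Checking each cell for number of passages:

Junctions found (3+ passages):
  (0, 7): 3 passages
  (1, 5): 3 passages
  (2, 3): 3 passages
  (2, 7): 3 passages
  (4, 0): 3 passages
  (5, 5): 3 passages
  (6, 7): 3 passages
  (6, 8): 3 passages
  (9, 0): 3 passages
  (10, 5): 3 passages
  (10, 10): 3 passages
Total junctions: 11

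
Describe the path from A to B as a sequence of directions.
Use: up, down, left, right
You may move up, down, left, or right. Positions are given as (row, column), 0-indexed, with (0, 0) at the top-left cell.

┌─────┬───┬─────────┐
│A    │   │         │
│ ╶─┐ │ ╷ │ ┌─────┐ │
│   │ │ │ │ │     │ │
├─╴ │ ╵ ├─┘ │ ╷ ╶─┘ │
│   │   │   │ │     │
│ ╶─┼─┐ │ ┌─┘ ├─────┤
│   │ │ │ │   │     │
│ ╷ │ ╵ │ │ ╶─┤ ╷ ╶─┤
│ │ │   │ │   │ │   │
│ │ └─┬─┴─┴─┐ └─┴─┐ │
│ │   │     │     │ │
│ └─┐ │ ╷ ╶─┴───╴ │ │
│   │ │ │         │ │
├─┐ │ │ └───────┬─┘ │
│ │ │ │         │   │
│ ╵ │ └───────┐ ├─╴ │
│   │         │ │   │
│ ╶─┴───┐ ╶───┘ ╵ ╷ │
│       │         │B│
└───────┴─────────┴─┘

Finding the path and converting it to directions:
Path through cells: (0,0) → (1,0) → (1,1) → (2,1) → (2,0) → (3,0) → (3,1) → (4,1) → (5,1) → (5,2) → (6,2) → (7,2) → (8,2) → (8,3) → (8,4) → (9,4) → (9,5) → (9,6) → (9,7) → (9,8) → (8,8) → (8,9) → (9,9)
Directions: down, right, down, left, down, right, down, down, right, down, down, down, right, right, down, right, right, right, right, up, right, down

Solution:

┌─────┬───┬─────────┐
│A    │   │         │
│ ╶─┐ │ ╷ │ ┌─────┐ │
│↳ ↓│ │ │ │ │     │ │
├─╴ │ ╵ ├─┘ │ ╷ ╶─┘ │
│↓ ↲│   │   │ │     │
│ ╶─┼─┐ │ ┌─┘ ├─────┤
│↳ ↓│ │ │ │   │     │
│ ╷ │ ╵ │ │ ╶─┤ ╷ ╶─┤
│ │↓│   │ │   │ │   │
│ │ └─┬─┴─┴─┐ └─┴─┐ │
│ │↳ ↓│     │     │ │
│ └─┐ │ ╷ ╶─┴───╴ │ │
│   │↓│ │         │ │
├─┐ │ │ └───────┬─┘ │
│ │ │↓│         │   │
│ ╵ │ └───────┐ ├─╴ │
│   │↳ → ↓    │ │↱ ↓│
│ ╶─┴───┐ ╶───┘ ╵ ╷ │
│       │↳ → → → ↑│B│
└───────┴─────────┴─┘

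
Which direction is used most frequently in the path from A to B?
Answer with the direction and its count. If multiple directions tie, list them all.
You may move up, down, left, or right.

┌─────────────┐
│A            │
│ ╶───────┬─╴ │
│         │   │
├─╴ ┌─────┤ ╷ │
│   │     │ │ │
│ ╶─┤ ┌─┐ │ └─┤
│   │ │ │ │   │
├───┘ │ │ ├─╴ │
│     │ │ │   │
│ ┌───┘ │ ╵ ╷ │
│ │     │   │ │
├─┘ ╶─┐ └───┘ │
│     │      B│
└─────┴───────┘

Directions: right, right, right, right, right, right, down, left, down, down, right, down, down, down
Counts: {'right': 7, 'down': 6, 'left': 1}
Most common: right (7 times)

Solution:

┌─────────────┐
│A → → → → → ↓│
│ ╶───────┬─╴ │
│         │↓ ↲│
├─╴ ┌─────┤ ╷ │
│   │     │↓│ │
│ ╶─┤ ┌─┐ │ └─┤
│   │ │ │ │↳ ↓│
├───┘ │ │ ├─╴ │
│     │ │ │  ↓│
│ ┌───┘ │ ╵ ╷ │
│ │     │   │↓│
├─┘ ╶─┐ └───┘ │
│     │      B│
└─────┴───────┘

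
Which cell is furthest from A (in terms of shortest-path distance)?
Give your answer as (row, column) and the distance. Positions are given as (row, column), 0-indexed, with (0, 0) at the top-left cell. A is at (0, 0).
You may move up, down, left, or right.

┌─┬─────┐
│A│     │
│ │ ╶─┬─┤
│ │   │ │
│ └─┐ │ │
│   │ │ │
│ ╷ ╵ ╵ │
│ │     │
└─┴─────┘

Computing BFS distances from A to all cells:
Furthest cell: (0, 3)
Distance: 11 steps

Path from A to the furthest cell:

┌─┬─────┐
│A│↱ → B│
│ │ ╶─┬─┤
│↓│↑ ↰│ │
│ └─┐ │ │
│↳ ↓│↑│ │
│ ╷ ╵ ╵ │
│ │↳ ↑  │
└─┴─────┘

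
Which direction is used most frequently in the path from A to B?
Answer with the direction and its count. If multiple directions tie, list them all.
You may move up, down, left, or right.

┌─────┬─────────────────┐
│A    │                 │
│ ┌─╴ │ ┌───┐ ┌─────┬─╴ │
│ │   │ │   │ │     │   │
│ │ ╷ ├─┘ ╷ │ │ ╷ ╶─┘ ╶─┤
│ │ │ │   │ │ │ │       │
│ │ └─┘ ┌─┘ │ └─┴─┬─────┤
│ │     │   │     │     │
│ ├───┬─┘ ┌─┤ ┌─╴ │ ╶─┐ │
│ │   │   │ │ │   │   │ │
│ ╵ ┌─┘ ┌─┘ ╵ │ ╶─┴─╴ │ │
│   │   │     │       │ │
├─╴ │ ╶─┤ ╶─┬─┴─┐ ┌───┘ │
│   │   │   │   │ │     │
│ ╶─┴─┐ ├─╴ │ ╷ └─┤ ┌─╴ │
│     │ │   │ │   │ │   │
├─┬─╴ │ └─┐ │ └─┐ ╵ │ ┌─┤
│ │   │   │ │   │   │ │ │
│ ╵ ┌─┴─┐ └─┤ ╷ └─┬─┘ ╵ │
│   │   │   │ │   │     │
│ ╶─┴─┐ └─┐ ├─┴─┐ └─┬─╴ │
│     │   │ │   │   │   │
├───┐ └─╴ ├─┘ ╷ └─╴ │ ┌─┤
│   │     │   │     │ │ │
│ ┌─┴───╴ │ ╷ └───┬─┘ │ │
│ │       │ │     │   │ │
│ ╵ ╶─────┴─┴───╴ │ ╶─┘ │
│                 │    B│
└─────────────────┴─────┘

Directions: down, down, down, down, down, right, down, left, down, right, right, down, left, down, left, down, right, right, down, right, right, down, left, left, left, down, right, right, right, right, right, right, right, up, left, left, up, up, right, down, right, right, up, left, up, left, up, left, up, up, right, down, right, down, right, up, up, right, right, down, left, down, down, right, down, left, down, down, left, down, right, right
Counts: {'down': 23, 'right': 25, 'left': 14, 'up': 10}
Most common: right (25 times)

Solution:

┌─────┬─────────────────┐
│A    │                 │
│ ┌─╴ │ ┌───┐ ┌─────┬─╴ │
│↓│   │ │   │ │     │   │
│ │ ╷ ├─┘ ╷ │ │ ╷ ╶─┘ ╶─┤
│↓│ │ │   │ │ │ │       │
│ │ └─┘ ┌─┘ │ └─┴─┬─────┤
│↓│     │   │     │     │
│ ├───┬─┘ ┌─┤ ┌─╴ │ ╶─┐ │
│↓│   │   │ │ │   │   │ │
│ ╵ ┌─┘ ┌─┘ ╵ │ ╶─┴─╴ │ │
│↳ ↓│   │     │       │ │
├─╴ │ ╶─┤ ╶─┬─┴─┐ ┌───┘ │
│↓ ↲│   │   │↱ ↓│ │↱ → ↓│
│ ╶─┴─┐ ├─╴ │ ╷ └─┤ ┌─╴ │
│↳ → ↓│ │   │↑│↳ ↓│↑│↓ ↲│
├─┬─╴ │ └─┐ │ └─┐ ╵ │ ┌─┤
│ │↓ ↲│   │ │↑ ↰│↳ ↑│↓│ │
│ ╵ ┌─┴─┐ └─┤ ╷ └─┬─┘ ╵ │
│↓ ↲│   │   │ │↑ ↰│  ↳ ↓│
│ ╶─┴─┐ └─┐ ├─┴─┐ └─┬─╴ │
│↳ → ↓│   │ │↱ ↓│↑ ↰│↓ ↲│
├───┐ └─╴ ├─┘ ╷ └─╴ │ ┌─┤
│   │↳ → ↓│  ↑│↳ → ↑│↓│ │
│ ┌─┴───╴ │ ╷ └───┬─┘ │ │
│ │↓ ← ← ↲│ │↑ ← ↰│↓ ↲│ │
│ ╵ ╶─────┴─┴───╴ │ ╶─┘ │
│  ↳ → → → → → → ↑│↳ → B│
└─────────────────┴─────┘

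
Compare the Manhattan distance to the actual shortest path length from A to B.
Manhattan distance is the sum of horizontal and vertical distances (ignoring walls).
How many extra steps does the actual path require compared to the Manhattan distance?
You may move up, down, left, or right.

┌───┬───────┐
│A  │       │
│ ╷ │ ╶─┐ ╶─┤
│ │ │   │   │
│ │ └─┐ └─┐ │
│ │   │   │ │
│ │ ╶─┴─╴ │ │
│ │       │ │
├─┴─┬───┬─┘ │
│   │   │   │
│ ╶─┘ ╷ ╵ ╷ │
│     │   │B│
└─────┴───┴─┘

Manhattan distance: |5 - 0| + |5 - 0| = 10
Actual path length: 20
Extra steps: 20 - 10 = 10

Solution:

┌───┬───────┐
│A ↓│↱ → ↓  │
│ ╷ │ ╶─┐ ╶─┤
│ │↓│↑ ↰│↳ ↓│
│ │ └─┐ └─┐ │
│ │↓  │↑ ↰│↓│
│ │ ╶─┴─╴ │ │
│ │↳ → → ↑│↓│
├─┴─┬───┬─┘ │
│   │   │  ↓│
│ ╶─┘ ╷ ╵ ╷ │
│     │   │B│
└─────┴───┴─┘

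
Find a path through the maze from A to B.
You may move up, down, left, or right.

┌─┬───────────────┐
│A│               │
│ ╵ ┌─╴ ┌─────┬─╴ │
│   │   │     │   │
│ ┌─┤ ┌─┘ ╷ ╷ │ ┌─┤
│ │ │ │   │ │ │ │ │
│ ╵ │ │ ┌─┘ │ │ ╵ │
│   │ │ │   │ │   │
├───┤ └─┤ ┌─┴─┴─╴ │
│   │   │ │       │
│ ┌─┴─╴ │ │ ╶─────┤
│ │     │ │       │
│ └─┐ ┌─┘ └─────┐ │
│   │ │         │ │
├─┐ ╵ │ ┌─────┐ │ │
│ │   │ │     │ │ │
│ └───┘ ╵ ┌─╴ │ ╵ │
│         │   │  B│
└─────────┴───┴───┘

Finding the shortest path through the maze:
Path length: 26 steps
Directions: down → right → up → right → right → right → right → right → right → right → down → left → down → down → right → down → left → left → left → down → right → right → right → down → down → down

Solution:

┌─┬───────────────┐
│A│↱ → → → → → → ↓│
│ ╵ ┌─╴ ┌─────┬─╴ │
│↳ ↑│   │     │↓ ↲│
│ ┌─┤ ┌─┘ ╷ ╷ │ ┌─┤
│ │ │ │   │ │ │↓│ │
│ ╵ │ │ ┌─┘ │ │ ╵ │
│   │ │ │   │ │↳ ↓│
├───┤ └─┤ ┌─┴─┴─╴ │
│   │   │ │↓ ← ← ↲│
│ ┌─┴─╴ │ │ ╶─────┤
│ │     │ │↳ → → ↓│
│ └─┐ ┌─┘ └─────┐ │
│   │ │         │↓│
├─┐ ╵ │ ┌─────┐ │ │
│ │   │ │     │ │↓│
│ └───┘ ╵ ┌─╴ │ ╵ │
│         │   │  B│
└─────────┴───┴───┘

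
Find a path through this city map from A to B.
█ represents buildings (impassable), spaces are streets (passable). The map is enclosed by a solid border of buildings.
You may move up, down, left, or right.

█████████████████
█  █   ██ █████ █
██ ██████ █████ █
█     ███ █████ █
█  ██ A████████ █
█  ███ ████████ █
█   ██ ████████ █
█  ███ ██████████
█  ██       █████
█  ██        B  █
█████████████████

Finding the shortest path from A to B:
Movement: cardinal only
Path length: 12 steps
Directions: down → down → down → down → down → right → right → right → right → right → right → right

Solution:

█████████████████
█  █   ██ █████ █
██ ██████ █████ █
█     ███ █████ █
█  ██ A████████ █
█  ███↓████████ █
█   ██↓████████ █
█  ███↓██████████
█  ██ ↓     █████
█  ██ ↳→→→→→→B  █
█████████████████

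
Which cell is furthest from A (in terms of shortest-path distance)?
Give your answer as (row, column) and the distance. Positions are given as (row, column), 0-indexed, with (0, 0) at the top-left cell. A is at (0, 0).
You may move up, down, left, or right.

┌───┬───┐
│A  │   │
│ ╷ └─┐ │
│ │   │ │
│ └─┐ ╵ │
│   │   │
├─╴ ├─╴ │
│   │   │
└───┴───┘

Computing BFS distances from A to all cells:
Furthest cell: (0, 2)
Distance: 8 steps

Path from A to the furthest cell:

┌───┬───┐
│A ↓│B ↰│
│ ╷ └─┐ │
│ │↳ ↓│↑│
│ └─┐ ╵ │
│   │↳ ↑│
├─╴ ├─╴ │
│   │   │
└───┴───┘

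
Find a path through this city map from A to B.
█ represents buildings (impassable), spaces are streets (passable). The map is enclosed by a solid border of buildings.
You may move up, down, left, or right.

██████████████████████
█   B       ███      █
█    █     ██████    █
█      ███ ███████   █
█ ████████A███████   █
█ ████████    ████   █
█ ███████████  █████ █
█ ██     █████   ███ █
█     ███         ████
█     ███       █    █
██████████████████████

Finding the shortest path from A to B:
Movement: cardinal only
Path length: 9 steps
Directions: up → up → up → left → left → left → left → left → left

Solution:

██████████████████████
█   B←←←←←↰ ███      █
█    █    ↑██████    █
█      ███↑███████   █
█ ████████A███████   █
█ ████████    ████   █
█ ███████████  █████ █
█ ██     █████   ███ █
█     ███         ████
█     ███       █    █
██████████████████████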